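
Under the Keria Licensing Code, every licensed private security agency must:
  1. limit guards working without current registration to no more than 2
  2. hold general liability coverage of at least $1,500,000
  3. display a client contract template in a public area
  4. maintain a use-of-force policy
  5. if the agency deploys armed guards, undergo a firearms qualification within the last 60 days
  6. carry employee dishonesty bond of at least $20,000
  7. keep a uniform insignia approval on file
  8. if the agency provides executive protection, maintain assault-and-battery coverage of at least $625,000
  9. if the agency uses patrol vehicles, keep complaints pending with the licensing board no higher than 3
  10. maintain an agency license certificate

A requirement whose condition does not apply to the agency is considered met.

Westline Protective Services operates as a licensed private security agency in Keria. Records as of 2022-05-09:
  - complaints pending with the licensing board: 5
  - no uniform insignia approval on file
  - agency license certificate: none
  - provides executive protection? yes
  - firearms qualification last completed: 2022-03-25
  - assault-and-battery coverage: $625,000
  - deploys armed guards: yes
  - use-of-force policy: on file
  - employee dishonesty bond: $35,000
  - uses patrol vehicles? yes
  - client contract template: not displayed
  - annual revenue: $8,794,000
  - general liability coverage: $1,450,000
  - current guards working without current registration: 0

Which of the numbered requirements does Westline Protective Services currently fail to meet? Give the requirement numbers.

2, 3, 7, 9, 10

1. guards working without current registration 0 ≤ 2 → met
2. general liability coverage $1,450,000 < $1,500,000 → not met
3. client contract template absent → not met
4. use-of-force policy present → met
5. condition 'deploys armed guards' holds; firearms qualification 45 days ago vs limit 60 → met
6. employee dishonesty bond $35,000 ≥ $20,000 → met
7. uniform insignia approval absent → not met
8. condition 'provides executive protection' holds; assault-and-battery coverage $625,000 ≥ $625,000 → met
9. condition 'uses patrol vehicles' holds; complaints pending with the licensing board 5 > 3 → not met
10. agency license certificate absent → not met
Not met: 2, 3, 7, 9, 10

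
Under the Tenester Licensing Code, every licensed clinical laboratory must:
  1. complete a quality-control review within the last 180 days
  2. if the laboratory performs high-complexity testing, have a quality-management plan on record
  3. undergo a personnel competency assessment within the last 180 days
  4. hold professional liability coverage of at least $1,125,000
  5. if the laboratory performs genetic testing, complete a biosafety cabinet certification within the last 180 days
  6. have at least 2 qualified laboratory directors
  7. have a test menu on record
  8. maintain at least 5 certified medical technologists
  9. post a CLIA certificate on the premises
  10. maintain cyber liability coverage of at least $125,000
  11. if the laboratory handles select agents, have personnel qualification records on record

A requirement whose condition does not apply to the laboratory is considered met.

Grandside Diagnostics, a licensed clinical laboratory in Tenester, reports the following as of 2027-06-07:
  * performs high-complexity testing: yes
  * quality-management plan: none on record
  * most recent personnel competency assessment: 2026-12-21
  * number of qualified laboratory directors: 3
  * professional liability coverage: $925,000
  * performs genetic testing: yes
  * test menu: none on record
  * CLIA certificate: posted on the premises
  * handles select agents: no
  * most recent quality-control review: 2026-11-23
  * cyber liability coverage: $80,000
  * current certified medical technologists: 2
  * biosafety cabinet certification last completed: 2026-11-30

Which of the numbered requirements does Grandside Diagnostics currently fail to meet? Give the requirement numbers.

1. quality-control review 196 days ago vs limit 180 → not met
2. condition 'performs high-complexity testing' holds; quality-management plan absent → not met
3. personnel competency assessment 168 days ago vs limit 180 → met
4. professional liability coverage $925,000 < $1,125,000 → not met
5. condition 'performs genetic testing' holds; biosafety cabinet certification 189 days ago vs limit 180 → not met
6. qualified laboratory directors 3 ≥ 2 → met
7. test menu absent → not met
8. certified medical technologists 2 < 5 → not met
9. CLIA certificate present → met
10. cyber liability coverage $80,000 < $125,000 → not met
11. condition 'handles select agents' does not hold → requirement n/a → met
Not met: 1, 2, 4, 5, 7, 8, 10

1, 2, 4, 5, 7, 8, 10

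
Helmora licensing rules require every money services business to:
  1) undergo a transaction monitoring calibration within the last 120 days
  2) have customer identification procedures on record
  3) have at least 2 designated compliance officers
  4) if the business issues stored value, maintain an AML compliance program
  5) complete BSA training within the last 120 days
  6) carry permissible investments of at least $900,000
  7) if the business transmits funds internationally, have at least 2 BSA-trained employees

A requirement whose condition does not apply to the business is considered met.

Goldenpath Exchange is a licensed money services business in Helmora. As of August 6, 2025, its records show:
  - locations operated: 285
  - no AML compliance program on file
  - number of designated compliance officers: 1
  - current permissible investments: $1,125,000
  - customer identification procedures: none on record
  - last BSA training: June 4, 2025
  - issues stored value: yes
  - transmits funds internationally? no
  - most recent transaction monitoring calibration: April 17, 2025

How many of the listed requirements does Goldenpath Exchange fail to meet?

1. transaction monitoring calibration 111 days ago vs limit 120 → met
2. customer identification procedures absent → not met
3. designated compliance officers 1 < 2 → not met
4. condition 'issues stored value' holds; AML compliance program absent → not met
5. BSA training 63 days ago vs limit 120 → met
6. permissible investments $1,125,000 ≥ $900,000 → met
7. condition 'transmits funds internationally' does not hold → requirement n/a → met
Not met: 3 of 7

3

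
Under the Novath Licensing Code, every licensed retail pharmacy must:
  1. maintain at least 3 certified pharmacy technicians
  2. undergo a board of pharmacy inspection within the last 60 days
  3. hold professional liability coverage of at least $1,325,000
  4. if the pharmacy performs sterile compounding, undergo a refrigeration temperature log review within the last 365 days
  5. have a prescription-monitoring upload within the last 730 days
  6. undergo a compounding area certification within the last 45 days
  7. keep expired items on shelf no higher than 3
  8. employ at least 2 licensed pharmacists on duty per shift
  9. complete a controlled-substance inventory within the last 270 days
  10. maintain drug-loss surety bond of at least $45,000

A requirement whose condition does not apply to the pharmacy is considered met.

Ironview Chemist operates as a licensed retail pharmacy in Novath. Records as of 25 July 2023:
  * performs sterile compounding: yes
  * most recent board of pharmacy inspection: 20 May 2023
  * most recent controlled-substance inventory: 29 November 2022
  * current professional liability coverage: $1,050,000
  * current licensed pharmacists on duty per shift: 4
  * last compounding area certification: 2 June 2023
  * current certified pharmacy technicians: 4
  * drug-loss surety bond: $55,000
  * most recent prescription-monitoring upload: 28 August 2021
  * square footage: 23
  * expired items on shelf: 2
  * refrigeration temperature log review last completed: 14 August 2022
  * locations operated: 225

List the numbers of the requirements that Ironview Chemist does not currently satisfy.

1. certified pharmacy technicians 4 ≥ 3 → met
2. board of pharmacy inspection 66 days ago vs limit 60 → not met
3. professional liability coverage $1,050,000 < $1,325,000 → not met
4. condition 'performs sterile compounding' holds; refrigeration temperature log review 345 days ago vs limit 365 → met
5. prescription-monitoring upload 696 days ago vs limit 730 → met
6. compounding area certification 53 days ago vs limit 45 → not met
7. expired items on shelf 2 ≤ 3 → met
8. licensed pharmacists on duty per shift 4 ≥ 2 → met
9. controlled-substance inventory 238 days ago vs limit 270 → met
10. drug-loss surety bond $55,000 ≥ $45,000 → met
Not met: 2, 3, 6

2, 3, 6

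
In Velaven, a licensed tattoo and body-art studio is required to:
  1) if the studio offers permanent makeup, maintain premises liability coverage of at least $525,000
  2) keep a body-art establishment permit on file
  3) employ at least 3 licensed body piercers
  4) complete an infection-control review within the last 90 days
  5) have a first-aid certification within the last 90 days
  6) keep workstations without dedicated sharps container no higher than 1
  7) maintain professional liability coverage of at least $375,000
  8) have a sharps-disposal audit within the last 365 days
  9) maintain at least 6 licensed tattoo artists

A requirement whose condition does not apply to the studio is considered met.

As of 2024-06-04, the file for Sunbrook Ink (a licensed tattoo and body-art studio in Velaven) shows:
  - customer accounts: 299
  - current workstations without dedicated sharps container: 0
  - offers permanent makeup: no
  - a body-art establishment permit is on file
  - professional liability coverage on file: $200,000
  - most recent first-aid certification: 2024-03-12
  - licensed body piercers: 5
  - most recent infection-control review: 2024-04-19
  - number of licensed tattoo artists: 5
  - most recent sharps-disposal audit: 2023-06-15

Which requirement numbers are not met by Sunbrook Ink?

7, 9

1. condition 'offers permanent makeup' does not hold → requirement n/a → met
2. body-art establishment permit present → met
3. licensed body piercers 5 ≥ 3 → met
4. infection-control review 46 days ago vs limit 90 → met
5. first-aid certification 84 days ago vs limit 90 → met
6. workstations without dedicated sharps container 0 ≤ 1 → met
7. professional liability coverage $200,000 < $375,000 → not met
8. sharps-disposal audit 355 days ago vs limit 365 → met
9. licensed tattoo artists 5 < 6 → not met
Not met: 7, 9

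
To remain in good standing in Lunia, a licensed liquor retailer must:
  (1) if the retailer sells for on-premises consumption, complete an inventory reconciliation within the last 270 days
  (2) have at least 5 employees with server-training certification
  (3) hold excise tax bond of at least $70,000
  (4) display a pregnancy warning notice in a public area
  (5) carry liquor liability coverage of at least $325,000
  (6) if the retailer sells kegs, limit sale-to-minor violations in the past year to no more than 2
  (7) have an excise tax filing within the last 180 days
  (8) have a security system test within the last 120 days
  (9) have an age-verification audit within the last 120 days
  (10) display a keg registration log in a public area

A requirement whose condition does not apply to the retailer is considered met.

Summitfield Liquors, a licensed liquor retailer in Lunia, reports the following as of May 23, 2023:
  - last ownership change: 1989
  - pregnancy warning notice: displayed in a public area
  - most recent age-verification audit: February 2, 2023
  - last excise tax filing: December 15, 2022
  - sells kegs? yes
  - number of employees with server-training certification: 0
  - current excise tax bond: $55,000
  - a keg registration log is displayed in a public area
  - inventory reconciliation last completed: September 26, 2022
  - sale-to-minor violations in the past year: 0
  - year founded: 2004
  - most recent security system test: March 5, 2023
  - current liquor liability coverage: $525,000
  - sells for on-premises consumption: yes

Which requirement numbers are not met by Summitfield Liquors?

1. condition 'sells for on-premises consumption' holds; inventory reconciliation 239 days ago vs limit 270 → met
2. employees with server-training certification 0 < 5 → not met
3. excise tax bond $55,000 < $70,000 → not met
4. pregnancy warning notice present → met
5. liquor liability coverage $525,000 ≥ $325,000 → met
6. condition 'sells kegs' holds; sale-to-minor violations in the past year 0 ≤ 2 → met
7. excise tax filing 159 days ago vs limit 180 → met
8. security system test 79 days ago vs limit 120 → met
9. age-verification audit 110 days ago vs limit 120 → met
10. keg registration log present → met
Not met: 2, 3

2, 3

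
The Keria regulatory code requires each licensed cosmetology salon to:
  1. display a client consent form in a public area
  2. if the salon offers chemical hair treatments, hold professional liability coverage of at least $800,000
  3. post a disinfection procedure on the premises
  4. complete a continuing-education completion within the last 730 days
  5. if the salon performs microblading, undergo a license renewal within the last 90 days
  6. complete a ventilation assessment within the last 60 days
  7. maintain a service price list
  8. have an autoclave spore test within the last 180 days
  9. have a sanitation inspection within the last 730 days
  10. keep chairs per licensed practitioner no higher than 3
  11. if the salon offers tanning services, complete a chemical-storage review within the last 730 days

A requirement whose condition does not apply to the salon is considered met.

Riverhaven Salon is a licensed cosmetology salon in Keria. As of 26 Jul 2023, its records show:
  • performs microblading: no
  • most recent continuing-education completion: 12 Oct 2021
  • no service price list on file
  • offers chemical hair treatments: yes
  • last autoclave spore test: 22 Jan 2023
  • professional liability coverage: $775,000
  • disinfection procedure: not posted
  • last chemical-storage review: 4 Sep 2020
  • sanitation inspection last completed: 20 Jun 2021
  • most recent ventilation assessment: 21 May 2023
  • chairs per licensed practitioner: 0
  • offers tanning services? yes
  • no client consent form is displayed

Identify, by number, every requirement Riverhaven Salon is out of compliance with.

1, 2, 3, 6, 7, 8, 9, 11

1. client consent form absent → not met
2. condition 'offers chemical hair treatments' holds; professional liability coverage $775,000 < $800,000 → not met
3. disinfection procedure absent → not met
4. continuing-education completion 652 days ago vs limit 730 → met
5. condition 'performs microblading' does not hold → requirement n/a → met
6. ventilation assessment 66 days ago vs limit 60 → not met
7. service price list absent → not met
8. autoclave spore test 185 days ago vs limit 180 → not met
9. sanitation inspection 766 days ago vs limit 730 → not met
10. chairs per licensed practitioner 0 ≤ 3 → met
11. condition 'offers tanning services' holds; chemical-storage review 1055 days ago vs limit 730 → not met
Not met: 1, 2, 3, 6, 7, 8, 9, 11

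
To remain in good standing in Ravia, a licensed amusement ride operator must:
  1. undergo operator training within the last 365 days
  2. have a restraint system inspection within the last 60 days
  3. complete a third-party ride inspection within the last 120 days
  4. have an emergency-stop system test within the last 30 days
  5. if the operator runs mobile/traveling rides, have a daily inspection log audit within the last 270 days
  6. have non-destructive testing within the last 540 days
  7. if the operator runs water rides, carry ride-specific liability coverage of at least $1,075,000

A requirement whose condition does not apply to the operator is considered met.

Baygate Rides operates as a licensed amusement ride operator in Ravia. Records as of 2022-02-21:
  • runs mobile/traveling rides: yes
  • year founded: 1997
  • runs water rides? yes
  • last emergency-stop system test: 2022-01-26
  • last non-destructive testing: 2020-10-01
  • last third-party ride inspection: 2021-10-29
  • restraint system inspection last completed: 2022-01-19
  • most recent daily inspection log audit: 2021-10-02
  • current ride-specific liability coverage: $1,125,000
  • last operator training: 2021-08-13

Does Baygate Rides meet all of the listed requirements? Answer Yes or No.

Yes

1. operator training 192 days ago vs limit 365 → met
2. restraint system inspection 33 days ago vs limit 60 → met
3. third-party ride inspection 115 days ago vs limit 120 → met
4. emergency-stop system test 26 days ago vs limit 30 → met
5. condition 'runs mobile/traveling rides' holds; daily inspection log audit 142 days ago vs limit 270 → met
6. non-destructive testing 508 days ago vs limit 540 → met
7. condition 'runs water rides' holds; ride-specific liability coverage $1,125,000 ≥ $1,075,000 → met
All met.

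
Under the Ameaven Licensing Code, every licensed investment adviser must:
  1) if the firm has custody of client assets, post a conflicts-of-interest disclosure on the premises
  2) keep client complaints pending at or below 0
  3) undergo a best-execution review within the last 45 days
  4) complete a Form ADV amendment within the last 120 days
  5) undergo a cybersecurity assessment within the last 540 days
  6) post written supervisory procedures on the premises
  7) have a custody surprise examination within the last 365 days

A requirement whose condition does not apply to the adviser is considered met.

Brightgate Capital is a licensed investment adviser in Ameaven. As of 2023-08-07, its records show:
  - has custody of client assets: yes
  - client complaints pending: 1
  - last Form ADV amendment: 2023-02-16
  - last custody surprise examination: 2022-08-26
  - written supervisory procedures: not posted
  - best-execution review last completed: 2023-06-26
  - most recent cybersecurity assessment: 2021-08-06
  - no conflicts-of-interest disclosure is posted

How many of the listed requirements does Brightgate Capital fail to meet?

1. condition 'has custody of client assets' holds; conflicts-of-interest disclosure absent → not met
2. client complaints pending 1 > 0 → not met
3. best-execution review 42 days ago vs limit 45 → met
4. Form ADV amendment 172 days ago vs limit 120 → not met
5. cybersecurity assessment 731 days ago vs limit 540 → not met
6. written supervisory procedures absent → not met
7. custody surprise examination 346 days ago vs limit 365 → met
Not met: 5 of 7

5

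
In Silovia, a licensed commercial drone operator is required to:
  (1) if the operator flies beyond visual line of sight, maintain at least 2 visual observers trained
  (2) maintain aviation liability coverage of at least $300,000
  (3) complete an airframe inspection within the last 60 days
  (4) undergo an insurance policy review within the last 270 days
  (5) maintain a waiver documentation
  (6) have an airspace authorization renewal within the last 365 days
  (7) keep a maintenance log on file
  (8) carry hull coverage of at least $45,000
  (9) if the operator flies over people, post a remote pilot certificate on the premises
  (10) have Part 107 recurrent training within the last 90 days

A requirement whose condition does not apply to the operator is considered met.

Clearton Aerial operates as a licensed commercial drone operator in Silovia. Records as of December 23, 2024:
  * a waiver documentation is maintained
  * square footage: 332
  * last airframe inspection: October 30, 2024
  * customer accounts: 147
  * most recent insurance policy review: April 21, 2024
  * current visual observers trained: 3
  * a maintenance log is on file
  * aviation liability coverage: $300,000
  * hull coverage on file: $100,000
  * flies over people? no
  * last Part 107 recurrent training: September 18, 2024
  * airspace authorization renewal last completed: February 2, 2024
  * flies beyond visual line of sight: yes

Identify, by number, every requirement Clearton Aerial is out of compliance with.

10

1. condition 'flies beyond visual line of sight' holds; visual observers trained 3 ≥ 2 → met
2. aviation liability coverage $300,000 ≥ $300,000 → met
3. airframe inspection 54 days ago vs limit 60 → met
4. insurance policy review 246 days ago vs limit 270 → met
5. waiver documentation present → met
6. airspace authorization renewal 325 days ago vs limit 365 → met
7. maintenance log present → met
8. hull coverage $100,000 ≥ $45,000 → met
9. condition 'flies over people' does not hold → requirement n/a → met
10. Part 107 recurrent training 96 days ago vs limit 90 → not met
Not met: 10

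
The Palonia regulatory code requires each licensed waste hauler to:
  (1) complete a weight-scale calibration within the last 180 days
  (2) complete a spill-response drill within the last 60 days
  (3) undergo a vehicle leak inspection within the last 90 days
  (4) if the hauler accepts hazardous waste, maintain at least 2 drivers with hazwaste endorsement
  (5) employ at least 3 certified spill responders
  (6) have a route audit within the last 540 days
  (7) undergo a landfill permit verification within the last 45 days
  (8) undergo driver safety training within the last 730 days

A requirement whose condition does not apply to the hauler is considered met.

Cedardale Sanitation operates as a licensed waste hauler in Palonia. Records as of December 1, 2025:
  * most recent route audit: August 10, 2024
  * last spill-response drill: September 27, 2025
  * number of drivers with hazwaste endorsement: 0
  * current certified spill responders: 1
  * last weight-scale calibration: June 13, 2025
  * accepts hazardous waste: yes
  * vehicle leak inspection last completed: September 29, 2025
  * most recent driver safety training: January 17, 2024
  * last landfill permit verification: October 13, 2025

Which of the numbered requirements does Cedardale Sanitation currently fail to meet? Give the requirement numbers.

2, 4, 5, 7

1. weight-scale calibration 171 days ago vs limit 180 → met
2. spill-response drill 65 days ago vs limit 60 → not met
3. vehicle leak inspection 63 days ago vs limit 90 → met
4. condition 'accepts hazardous waste' holds; drivers with hazwaste endorsement 0 < 2 → not met
5. certified spill responders 1 < 3 → not met
6. route audit 478 days ago vs limit 540 → met
7. landfill permit verification 49 days ago vs limit 45 → not met
8. driver safety training 684 days ago vs limit 730 → met
Not met: 2, 4, 5, 7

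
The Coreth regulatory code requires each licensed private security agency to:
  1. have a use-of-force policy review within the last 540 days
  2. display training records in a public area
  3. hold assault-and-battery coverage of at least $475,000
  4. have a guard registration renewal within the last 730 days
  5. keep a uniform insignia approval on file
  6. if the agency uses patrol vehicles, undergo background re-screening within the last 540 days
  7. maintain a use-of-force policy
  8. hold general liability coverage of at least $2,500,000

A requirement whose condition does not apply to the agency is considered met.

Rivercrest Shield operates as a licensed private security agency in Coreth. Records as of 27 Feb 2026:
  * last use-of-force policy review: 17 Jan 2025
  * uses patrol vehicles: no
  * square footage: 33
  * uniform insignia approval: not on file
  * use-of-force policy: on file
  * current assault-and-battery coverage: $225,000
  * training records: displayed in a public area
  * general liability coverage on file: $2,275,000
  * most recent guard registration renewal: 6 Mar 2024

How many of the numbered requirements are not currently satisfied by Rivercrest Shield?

3

1. use-of-force policy review 406 days ago vs limit 540 → met
2. training records present → met
3. assault-and-battery coverage $225,000 < $475,000 → not met
4. guard registration renewal 723 days ago vs limit 730 → met
5. uniform insignia approval absent → not met
6. condition 'uses patrol vehicles' does not hold → requirement n/a → met
7. use-of-force policy present → met
8. general liability coverage $2,275,000 < $2,500,000 → not met
Not met: 3 of 8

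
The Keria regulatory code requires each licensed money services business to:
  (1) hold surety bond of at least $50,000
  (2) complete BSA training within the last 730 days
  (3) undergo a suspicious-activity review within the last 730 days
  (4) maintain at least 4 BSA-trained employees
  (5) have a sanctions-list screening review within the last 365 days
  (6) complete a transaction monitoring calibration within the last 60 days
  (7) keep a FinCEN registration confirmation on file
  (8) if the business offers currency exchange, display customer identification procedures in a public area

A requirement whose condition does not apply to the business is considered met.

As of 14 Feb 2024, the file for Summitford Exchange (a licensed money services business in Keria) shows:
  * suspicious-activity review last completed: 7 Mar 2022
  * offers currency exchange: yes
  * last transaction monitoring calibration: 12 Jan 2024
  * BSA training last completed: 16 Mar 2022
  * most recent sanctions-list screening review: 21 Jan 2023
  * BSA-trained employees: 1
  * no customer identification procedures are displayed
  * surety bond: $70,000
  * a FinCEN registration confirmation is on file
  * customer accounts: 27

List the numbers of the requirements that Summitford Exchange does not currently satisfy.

4, 5, 8

1. surety bond $70,000 ≥ $50,000 → met
2. BSA training 700 days ago vs limit 730 → met
3. suspicious-activity review 709 days ago vs limit 730 → met
4. BSA-trained employees 1 < 4 → not met
5. sanctions-list screening review 389 days ago vs limit 365 → not met
6. transaction monitoring calibration 33 days ago vs limit 60 → met
7. FinCEN registration confirmation present → met
8. condition 'offers currency exchange' holds; customer identification procedures absent → not met
Not met: 4, 5, 8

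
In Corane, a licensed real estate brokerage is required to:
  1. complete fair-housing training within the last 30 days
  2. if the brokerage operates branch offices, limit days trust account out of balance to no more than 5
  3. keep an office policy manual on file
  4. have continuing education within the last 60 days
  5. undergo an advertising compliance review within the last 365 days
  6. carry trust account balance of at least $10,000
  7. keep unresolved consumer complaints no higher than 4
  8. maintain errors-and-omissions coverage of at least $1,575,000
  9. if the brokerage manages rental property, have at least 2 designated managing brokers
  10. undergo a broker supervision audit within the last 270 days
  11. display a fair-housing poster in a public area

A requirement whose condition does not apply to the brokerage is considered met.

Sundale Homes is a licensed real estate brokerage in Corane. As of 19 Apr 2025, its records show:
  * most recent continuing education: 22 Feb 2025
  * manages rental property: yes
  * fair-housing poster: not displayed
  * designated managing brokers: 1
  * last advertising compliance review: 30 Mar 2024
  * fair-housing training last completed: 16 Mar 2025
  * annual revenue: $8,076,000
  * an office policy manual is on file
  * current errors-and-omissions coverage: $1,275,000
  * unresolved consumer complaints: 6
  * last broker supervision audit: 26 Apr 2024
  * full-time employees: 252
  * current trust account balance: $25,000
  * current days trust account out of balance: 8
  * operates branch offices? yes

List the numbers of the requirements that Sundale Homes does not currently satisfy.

1. fair-housing training 34 days ago vs limit 30 → not met
2. condition 'operates branch offices' holds; days trust account out of balance 8 > 5 → not met
3. office policy manual present → met
4. continuing education 56 days ago vs limit 60 → met
5. advertising compliance review 385 days ago vs limit 365 → not met
6. trust account balance $25,000 ≥ $10,000 → met
7. unresolved consumer complaints 6 > 4 → not met
8. errors-and-omissions coverage $1,275,000 < $1,575,000 → not met
9. condition 'manages rental property' holds; designated managing brokers 1 < 2 → not met
10. broker supervision audit 358 days ago vs limit 270 → not met
11. fair-housing poster absent → not met
Not met: 1, 2, 5, 7, 8, 9, 10, 11

1, 2, 5, 7, 8, 9, 10, 11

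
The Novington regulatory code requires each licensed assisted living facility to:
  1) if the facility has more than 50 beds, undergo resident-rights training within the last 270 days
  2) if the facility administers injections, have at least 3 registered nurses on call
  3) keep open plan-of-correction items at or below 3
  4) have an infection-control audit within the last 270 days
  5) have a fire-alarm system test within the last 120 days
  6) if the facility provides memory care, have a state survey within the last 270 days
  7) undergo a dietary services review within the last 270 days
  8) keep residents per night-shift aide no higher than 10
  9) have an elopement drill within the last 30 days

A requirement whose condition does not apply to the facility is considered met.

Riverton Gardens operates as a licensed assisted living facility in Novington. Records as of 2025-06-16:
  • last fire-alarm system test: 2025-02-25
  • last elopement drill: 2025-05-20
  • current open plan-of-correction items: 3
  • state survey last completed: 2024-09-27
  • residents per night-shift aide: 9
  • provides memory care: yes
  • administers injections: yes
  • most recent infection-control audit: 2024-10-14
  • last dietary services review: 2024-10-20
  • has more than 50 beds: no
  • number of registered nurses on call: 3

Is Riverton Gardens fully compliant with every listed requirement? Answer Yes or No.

1. condition 'has more than 50 beds' does not hold → requirement n/a → met
2. condition 'administers injections' holds; registered nurses on call 3 ≥ 3 → met
3. open plan-of-correction items 3 ≤ 3 → met
4. infection-control audit 245 days ago vs limit 270 → met
5. fire-alarm system test 111 days ago vs limit 120 → met
6. condition 'provides memory care' holds; state survey 262 days ago vs limit 270 → met
7. dietary services review 239 days ago vs limit 270 → met
8. residents per night-shift aide 9 ≤ 10 → met
9. elopement drill 27 days ago vs limit 30 → met
All met.

Yes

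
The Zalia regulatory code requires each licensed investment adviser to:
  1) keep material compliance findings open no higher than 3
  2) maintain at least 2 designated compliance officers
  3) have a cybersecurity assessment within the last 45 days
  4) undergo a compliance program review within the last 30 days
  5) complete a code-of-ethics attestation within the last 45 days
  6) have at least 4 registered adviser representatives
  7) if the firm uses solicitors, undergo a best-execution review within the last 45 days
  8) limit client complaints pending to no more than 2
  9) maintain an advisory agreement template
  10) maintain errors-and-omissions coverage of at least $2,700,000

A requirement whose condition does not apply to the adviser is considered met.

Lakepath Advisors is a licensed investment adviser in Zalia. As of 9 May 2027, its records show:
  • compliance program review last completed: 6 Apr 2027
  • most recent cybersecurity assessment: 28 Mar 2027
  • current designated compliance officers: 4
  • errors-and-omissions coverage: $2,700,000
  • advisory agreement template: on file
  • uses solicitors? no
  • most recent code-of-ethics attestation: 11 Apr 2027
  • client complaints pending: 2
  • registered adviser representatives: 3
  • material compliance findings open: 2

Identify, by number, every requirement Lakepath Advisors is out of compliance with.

4, 6

1. material compliance findings open 2 ≤ 3 → met
2. designated compliance officers 4 ≥ 2 → met
3. cybersecurity assessment 42 days ago vs limit 45 → met
4. compliance program review 33 days ago vs limit 30 → not met
5. code-of-ethics attestation 28 days ago vs limit 45 → met
6. registered adviser representatives 3 < 4 → not met
7. condition 'uses solicitors' does not hold → requirement n/a → met
8. client complaints pending 2 ≤ 2 → met
9. advisory agreement template present → met
10. errors-and-omissions coverage $2,700,000 ≥ $2,700,000 → met
Not met: 4, 6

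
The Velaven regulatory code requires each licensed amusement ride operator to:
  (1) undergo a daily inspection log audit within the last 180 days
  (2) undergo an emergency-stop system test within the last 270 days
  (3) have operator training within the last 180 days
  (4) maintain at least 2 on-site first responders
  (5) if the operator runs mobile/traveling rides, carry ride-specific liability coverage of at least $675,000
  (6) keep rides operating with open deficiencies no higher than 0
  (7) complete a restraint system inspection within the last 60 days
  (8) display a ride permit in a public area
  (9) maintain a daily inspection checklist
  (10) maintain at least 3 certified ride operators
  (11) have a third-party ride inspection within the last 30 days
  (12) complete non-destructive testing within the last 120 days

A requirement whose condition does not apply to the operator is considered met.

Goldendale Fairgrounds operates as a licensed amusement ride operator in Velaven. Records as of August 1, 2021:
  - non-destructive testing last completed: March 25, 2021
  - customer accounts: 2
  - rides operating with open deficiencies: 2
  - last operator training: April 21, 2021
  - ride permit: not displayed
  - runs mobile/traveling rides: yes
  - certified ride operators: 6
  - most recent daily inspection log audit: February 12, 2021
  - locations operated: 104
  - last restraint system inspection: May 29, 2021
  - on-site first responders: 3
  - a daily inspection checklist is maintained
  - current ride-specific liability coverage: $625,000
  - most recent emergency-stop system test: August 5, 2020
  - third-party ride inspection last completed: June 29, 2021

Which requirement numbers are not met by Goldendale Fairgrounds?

2, 5, 6, 7, 8, 11, 12

1. daily inspection log audit 170 days ago vs limit 180 → met
2. emergency-stop system test 361 days ago vs limit 270 → not met
3. operator training 102 days ago vs limit 180 → met
4. on-site first responders 3 ≥ 2 → met
5. condition 'runs mobile/traveling rides' holds; ride-specific liability coverage $625,000 < $675,000 → not met
6. rides operating with open deficiencies 2 > 0 → not met
7. restraint system inspection 64 days ago vs limit 60 → not met
8. ride permit absent → not met
9. daily inspection checklist present → met
10. certified ride operators 6 ≥ 3 → met
11. third-party ride inspection 33 days ago vs limit 30 → not met
12. non-destructive testing 129 days ago vs limit 120 → not met
Not met: 2, 5, 6, 7, 8, 11, 12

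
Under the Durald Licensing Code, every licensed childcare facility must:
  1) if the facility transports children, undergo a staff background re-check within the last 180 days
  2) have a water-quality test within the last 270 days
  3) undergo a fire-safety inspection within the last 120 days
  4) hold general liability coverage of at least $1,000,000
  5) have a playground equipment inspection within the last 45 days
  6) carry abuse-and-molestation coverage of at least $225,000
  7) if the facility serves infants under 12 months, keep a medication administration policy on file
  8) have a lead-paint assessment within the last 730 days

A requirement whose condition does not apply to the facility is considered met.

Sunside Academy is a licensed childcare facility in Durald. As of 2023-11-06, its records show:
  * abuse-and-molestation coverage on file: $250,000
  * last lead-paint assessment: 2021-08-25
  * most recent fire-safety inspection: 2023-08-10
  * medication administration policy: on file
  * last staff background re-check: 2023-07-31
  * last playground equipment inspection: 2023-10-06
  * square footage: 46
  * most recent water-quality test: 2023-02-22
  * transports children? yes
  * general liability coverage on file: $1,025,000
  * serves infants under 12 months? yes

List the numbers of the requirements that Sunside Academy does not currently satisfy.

8

1. condition 'transports children' holds; staff background re-check 98 days ago vs limit 180 → met
2. water-quality test 257 days ago vs limit 270 → met
3. fire-safety inspection 88 days ago vs limit 120 → met
4. general liability coverage $1,025,000 ≥ $1,000,000 → met
5. playground equipment inspection 31 days ago vs limit 45 → met
6. abuse-and-molestation coverage $250,000 ≥ $225,000 → met
7. condition 'serves infants under 12 months' holds; medication administration policy present → met
8. lead-paint assessment 803 days ago vs limit 730 → not met
Not met: 8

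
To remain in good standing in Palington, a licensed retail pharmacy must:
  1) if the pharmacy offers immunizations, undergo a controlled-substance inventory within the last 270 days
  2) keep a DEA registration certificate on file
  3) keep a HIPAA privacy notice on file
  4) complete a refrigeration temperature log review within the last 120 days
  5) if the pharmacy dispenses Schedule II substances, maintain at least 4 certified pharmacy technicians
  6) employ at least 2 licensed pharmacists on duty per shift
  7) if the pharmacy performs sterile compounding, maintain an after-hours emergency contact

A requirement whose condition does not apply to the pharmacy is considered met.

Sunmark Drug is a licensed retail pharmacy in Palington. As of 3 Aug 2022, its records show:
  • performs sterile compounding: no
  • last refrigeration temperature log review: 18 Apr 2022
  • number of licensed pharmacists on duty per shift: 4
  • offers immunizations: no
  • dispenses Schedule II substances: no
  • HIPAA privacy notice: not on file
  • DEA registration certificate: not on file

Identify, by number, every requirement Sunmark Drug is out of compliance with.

1. condition 'offers immunizations' does not hold → requirement n/a → met
2. DEA registration certificate absent → not met
3. HIPAA privacy notice absent → not met
4. refrigeration temperature log review 107 days ago vs limit 120 → met
5. condition 'dispenses Schedule II substances' does not hold → requirement n/a → met
6. licensed pharmacists on duty per shift 4 ≥ 2 → met
7. condition 'performs sterile compounding' does not hold → requirement n/a → met
Not met: 2, 3

2, 3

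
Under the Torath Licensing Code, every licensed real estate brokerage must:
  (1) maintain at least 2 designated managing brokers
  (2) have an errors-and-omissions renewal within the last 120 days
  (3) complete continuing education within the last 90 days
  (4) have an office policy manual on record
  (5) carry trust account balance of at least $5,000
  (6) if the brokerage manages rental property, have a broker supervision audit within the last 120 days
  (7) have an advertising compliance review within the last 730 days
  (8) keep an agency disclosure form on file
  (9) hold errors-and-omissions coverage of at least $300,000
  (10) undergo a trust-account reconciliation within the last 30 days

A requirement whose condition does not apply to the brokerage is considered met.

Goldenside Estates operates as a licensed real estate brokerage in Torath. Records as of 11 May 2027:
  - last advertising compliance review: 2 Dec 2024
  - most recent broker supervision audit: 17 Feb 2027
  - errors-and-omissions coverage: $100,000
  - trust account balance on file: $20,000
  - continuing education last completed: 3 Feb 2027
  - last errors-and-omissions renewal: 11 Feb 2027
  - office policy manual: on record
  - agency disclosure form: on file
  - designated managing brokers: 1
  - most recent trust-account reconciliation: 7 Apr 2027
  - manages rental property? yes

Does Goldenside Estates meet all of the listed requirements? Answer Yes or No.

No

1. designated managing brokers 1 < 2 → not met
2. errors-and-omissions renewal 89 days ago vs limit 120 → met
3. continuing education 97 days ago vs limit 90 → not met
4. office policy manual present → met
5. trust account balance $20,000 ≥ $5,000 → met
6. condition 'manages rental property' holds; broker supervision audit 83 days ago vs limit 120 → met
7. advertising compliance review 890 days ago vs limit 730 → not met
8. agency disclosure form present → met
9. errors-and-omissions coverage $100,000 < $300,000 → not met
10. trust-account reconciliation 34 days ago vs limit 30 → not met
Not met: 1, 3, 7, 9, 10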